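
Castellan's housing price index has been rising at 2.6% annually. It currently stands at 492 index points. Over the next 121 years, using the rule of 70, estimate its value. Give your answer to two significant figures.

around 11000 index points

Doubling time ≈ 70/2.6 = 26.92 years.
121 years is 121/26.92 ≈ 4.49 doublings, a factor of 2^4.49 ≈ 22.47.
492 × 22.47 ≈ 11000 index points.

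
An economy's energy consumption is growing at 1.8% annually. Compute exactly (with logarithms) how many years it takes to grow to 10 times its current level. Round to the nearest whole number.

129 years

t = ln(10) / ln(1 + 0.018) = 2.3026 / 0.017840 ≈ 129.07.
≈ 129 years.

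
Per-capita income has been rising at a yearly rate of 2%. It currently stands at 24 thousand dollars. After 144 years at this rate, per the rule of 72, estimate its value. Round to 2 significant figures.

It doubles every 72/2 ≈ 36.00 years, so 144 years is 4.00 doublings.
2^4.00 ≈ 16.00; 24 × 16.00 ≈ 380 thousand dollars.

around 380 thousand dollars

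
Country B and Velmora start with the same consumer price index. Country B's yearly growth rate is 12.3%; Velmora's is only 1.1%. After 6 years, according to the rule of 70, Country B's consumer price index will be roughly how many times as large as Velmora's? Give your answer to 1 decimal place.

approximately 1.9 times

Country B pulls ahead at 11.2 pp per year, so the ratio doubles every 70/11.2 ≈ 6.25 years.
In 6 years that's 0.96 doublings: 2^0.96 ≈ 1.9.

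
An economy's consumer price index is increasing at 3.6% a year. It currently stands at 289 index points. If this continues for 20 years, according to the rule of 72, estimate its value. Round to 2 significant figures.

approximately 580 index points

It doubles every 72/3.6 ≈ 20.00 years, so 20 years is 1.00 doublings.
2^1.00 ≈ 2.00; 289 × 2.00 ≈ 580 index points.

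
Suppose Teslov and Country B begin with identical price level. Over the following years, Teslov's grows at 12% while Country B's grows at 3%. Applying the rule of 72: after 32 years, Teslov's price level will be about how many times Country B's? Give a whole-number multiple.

≈ 16 times

Teslov pulls ahead at 9 pp per year, so the ratio doubles every 72/9 ≈ 8.00 years.
In 32 years that's 4.00 doublings: 2^4.00 ≈ 16.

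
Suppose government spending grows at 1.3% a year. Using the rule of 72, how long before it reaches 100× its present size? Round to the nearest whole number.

368 years

Doubling time ≈ 72/1.3 = 55.38 years.
Reaching 100× takes log₂(100) ≈ 6.64 doublings.
6.64 × 55.38 ≈ 368 years.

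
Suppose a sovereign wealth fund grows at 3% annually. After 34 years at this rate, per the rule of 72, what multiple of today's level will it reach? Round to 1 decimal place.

Doubles every ≈ 24.00 years (72/3).
34 years is 1.42 doublings; 2^1.42 ≈ 2.7×.

around 2.7 times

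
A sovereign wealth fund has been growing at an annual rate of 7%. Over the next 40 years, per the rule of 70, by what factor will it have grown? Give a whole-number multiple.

about 16 times

Doubling time ≈ 70/7 = 10.00 years.
40/10.00 ≈ 4 doublings, so about 2^4 = 16×.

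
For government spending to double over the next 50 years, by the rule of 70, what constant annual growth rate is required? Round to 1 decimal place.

70 / 50 ≈ 1.40, so about 1.4% a year.

1.4%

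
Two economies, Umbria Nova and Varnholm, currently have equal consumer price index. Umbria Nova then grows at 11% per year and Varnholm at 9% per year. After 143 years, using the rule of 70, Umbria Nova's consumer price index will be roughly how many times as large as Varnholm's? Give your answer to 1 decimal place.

Only the 2-point difference matters.
70/2 ≈ 35.00 years per doubling of the ratio; 143 years gives 4.09 doublings, so ≈ 17.0×.

≈ 17.0 times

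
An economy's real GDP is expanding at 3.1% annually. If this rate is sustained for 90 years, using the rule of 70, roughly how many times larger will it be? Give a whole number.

16 times

At 3.1% one doubling takes ≈ 22.58 years; 90 years is 4 of them, so ×16.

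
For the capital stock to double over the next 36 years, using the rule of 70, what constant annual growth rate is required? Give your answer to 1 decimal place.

70 / 36 ≈ 1.94, so about 1.9% annually.

≈ 1.9%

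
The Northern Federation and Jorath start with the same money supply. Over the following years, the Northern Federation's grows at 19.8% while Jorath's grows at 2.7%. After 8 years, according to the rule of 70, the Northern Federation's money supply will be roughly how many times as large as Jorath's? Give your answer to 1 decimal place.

around 3.9 times

Rate gap = 19.8% − 2.7% = 17.1 points.
The ratio doubles every 70/17.1 ≈ 4.09 years.
8/4.09 ≈ 1.96 doublings → ratio ≈ 2^1.96 ≈ 3.9.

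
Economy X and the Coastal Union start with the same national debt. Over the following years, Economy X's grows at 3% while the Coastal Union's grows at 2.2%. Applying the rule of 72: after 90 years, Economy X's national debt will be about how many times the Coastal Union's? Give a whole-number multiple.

Rate gap = 3% − 2.2% = 0.8 points.
The ratio doubles every 72/0.8 ≈ 90.00 years.
90/90.00 ≈ 1.00 doublings → ratio ≈ 2^1.00 ≈ 2.

roughly 2 times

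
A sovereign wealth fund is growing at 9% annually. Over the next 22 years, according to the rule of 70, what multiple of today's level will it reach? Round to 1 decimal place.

approximately 7.1 times

Doubling time ≈ 70/9 = 7.78 years.
22 years / 7.78 ≈ 2.83 doublings → factor 2^2.83 ≈ 7.1.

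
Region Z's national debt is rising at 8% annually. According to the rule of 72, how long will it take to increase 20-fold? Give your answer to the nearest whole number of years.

approximately 39 years

At 8% it doubles every 72/8 ≈ 9.00 years.
20× is log₂ 20 ≈ 4.32 doublings, so ≈ 4.32 × 9.00 = 39 years.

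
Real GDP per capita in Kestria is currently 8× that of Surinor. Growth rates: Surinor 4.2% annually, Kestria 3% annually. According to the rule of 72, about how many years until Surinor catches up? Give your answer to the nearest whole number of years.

180 years

Surinor gains on Kestria at 4.2% − 3% = 1.2 points a year.
At that relative rate the gap halves every 72/1.2 ≈ 60.00 years.
An 8× gap closes after 3 halvings: 3 × 60.00 ≈ 180 years.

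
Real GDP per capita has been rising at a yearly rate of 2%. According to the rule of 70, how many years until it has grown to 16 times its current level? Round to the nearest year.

At 2% it doubles every 70/2 ≈ 35.00 years.
Getting to 16× needs 4 doublings: 4 × 35.00 ≈ 140 years.

140 years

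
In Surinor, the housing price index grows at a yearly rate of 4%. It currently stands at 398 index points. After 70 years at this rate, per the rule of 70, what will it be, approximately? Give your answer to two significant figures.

6400 index points

It doubles every 70/4 ≈ 17.50 years, so 70 years is 4.00 doublings.
2^4.00 ≈ 16.00; 398 × 16.00 ≈ 6400 index points.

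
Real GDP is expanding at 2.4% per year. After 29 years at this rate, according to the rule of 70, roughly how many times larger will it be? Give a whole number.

2 times

Doubling time ≈ 70/2.4 = 29.17 years.
29/29.17 ≈ 1 doubling, so about 2^1 = 2×.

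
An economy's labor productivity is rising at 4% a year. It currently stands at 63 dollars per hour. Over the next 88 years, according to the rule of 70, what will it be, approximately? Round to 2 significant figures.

It doubles every 70/4 ≈ 17.50 years, so 88 years is 5.03 doublings.
2^5.03 ≈ 32.67; 63 × 32.67 ≈ 2100 dollars per hour.

around 2100 dollars per hour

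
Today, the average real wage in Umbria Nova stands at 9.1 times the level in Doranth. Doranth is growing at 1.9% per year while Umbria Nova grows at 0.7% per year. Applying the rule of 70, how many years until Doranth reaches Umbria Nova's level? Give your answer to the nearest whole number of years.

roughly 186 years

What matters is the difference: 1.2 pp.
Rule of 70 on the gap: the ratio halves every 70/1.2 ≈ 58.33 years.
A 9.1 times gap takes log₂(9.1) ≈ 3.19 halvings to close: 3.19 × 58.33 ≈ 186 years.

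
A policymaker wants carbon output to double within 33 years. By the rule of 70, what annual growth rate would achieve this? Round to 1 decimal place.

about 2.1%

70 / 33 ≈ 2.12, so about 2.1% annually.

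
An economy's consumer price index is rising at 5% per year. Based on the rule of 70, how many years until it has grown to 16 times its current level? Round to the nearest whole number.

56 years

At 5% it doubles every 70/5 ≈ 14.00 years.
16× is 4 doublings, so 4 × 14.00 ≈ 56 years.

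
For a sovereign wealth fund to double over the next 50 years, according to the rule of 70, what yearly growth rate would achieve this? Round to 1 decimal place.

around 1.4% per year

70 / 50 ≈ 1.40, so about 1.4% per year.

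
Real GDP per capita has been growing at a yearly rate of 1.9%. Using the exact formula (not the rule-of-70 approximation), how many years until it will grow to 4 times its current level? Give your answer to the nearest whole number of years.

74 years

t = ln(4) / ln(1 + 0.019) = 1.3863 / 0.018822 ≈ 73.65.
≈ 74 years.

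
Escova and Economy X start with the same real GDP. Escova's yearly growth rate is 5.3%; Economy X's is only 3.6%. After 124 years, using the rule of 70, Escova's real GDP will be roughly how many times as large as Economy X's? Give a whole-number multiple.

Escova pulls ahead at 1.7 pp per year, so the ratio doubles every 70/1.7 ≈ 41.18 years.
In 124 years that's 3.01 doublings: 2^3.01 ≈ 8.

roughly 8 times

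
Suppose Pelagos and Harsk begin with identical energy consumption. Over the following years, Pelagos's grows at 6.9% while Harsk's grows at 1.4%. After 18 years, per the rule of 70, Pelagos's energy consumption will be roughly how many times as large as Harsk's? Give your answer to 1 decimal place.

Only the 5.5-point difference matters.
70/5.5 ≈ 12.73 years per doubling of the ratio; 18 years gives 1.41 doublings, so ≈ 2.7×.

approximately 2.7 times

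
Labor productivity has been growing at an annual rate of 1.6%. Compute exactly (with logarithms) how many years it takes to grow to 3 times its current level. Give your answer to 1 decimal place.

t = ln(3) / ln(1 + 0.016) = 1.0986 / 0.015873 ≈ 69.21.

69.2 years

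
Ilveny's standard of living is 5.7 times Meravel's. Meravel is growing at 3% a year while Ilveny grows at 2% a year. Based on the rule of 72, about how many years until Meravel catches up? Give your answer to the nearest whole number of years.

What matters is the difference: 1 pp.
Rule of 72 on the gap: the ratio halves every 72/1 ≈ 72.00 years.
A 5.7 times gap takes log₂(5.7) ≈ 2.51 halvings to close: 2.51 × 72.00 ≈ 181 years.

roughly 181 years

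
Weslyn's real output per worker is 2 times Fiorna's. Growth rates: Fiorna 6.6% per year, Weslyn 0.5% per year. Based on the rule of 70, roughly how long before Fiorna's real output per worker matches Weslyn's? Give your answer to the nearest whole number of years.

about 11 years

What matters is the difference: 6.1 pp.
Rule of 70 on the gap: the ratio halves every 70/6.1 ≈ 11.48 years.
A 2 times gap closes after 1 halving: 1 × 11.48 ≈ 11 years.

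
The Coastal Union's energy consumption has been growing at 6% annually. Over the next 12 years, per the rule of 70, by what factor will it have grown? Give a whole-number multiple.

approximately 2 times

70/6 ≈ 11.67 years per doubling.
12 years fits 1 doubling: 2^1 = 2.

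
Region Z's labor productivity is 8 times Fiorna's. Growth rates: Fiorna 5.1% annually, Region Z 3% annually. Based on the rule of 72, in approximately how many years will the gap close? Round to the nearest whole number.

Fiorna gains on Region Z at 5.1% − 3% = 2.1 points a year.
At that relative rate the gap halves every 72/2.1 ≈ 34.29 years.
An 8 times gap closes after 3 halvings: 3 × 34.29 ≈ 103 years.

roughly 103 years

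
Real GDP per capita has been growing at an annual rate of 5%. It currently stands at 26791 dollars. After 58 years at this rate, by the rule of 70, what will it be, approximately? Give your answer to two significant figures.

Doubling time ≈ 70/5 = 14.00 years.
58 years is 58/14.00 ≈ 4.14 doublings, a factor of 2^4.14 ≈ 17.63.
26791 × 17.63 ≈ 470000 dollars.

roughly 470000 dollars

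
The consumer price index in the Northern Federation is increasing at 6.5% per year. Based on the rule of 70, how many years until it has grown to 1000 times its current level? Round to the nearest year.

Doubling time ≈ 70/6.5 = 10.77 years.
Reaching 1000× takes log₂(1000) ≈ 9.97 doublings.
9.97 × 10.77 ≈ 107 years.

roughly 107 years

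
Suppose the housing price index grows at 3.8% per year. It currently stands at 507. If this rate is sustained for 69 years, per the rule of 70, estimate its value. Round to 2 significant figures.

Doubling time ≈ 70/3.8 = 18.42 years.
69 years is 69/18.42 ≈ 3.75 doublings, a factor of 2^3.75 ≈ 13.45.
507 × 13.45 ≈ 6800.

approximately 6800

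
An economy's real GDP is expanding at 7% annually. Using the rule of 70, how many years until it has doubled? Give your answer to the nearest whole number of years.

Doubling time ≈ 70 / 7 = 10.00 years.

about 10 years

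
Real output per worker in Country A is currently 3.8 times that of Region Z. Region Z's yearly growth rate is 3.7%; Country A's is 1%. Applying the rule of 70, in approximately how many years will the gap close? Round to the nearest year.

roughly 50 years

The growth-rate gap is 3.7% − 1% = 2.7 percentage points.
So the ratio between them halves every 70/2.7 ≈ 25.93 years.
A 3.8 times gap takes log₂(3.8) ≈ 1.93 halvings to close: 1.93 × 25.93 ≈ 50 years.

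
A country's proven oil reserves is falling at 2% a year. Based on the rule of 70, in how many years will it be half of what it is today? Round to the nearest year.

Halving time ≈ 70 / 2 = 35.00 → 35 years.

approximately 35 years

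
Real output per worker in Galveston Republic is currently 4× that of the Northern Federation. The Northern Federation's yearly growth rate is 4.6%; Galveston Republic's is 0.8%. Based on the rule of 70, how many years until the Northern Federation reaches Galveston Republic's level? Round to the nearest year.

the Northern Federation gains on Galveston Republic at 4.6% − 0.8% = 3.8 points a year.
At that relative rate the gap halves every 70/3.8 ≈ 18.42 years.
A 4× gap closes after 2 halvings: 2 × 18.42 ≈ 37 years.

approximately 37 years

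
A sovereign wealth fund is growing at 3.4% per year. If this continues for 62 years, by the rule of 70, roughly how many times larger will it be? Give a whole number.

At 3.4% one doubling takes ≈ 20.59 years; 62 years is 3 of them, so ×8.

approximately 8 times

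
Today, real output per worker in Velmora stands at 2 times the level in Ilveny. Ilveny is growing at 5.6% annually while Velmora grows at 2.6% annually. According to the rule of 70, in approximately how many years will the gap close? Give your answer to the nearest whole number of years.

about 23 years

What matters is the difference: 3 pp.
Rule of 70 on the gap: the ratio halves every 70/3 ≈ 23.33 years.
A 2 times gap closes after 1 halving: 1 × 23.33 ≈ 23 years.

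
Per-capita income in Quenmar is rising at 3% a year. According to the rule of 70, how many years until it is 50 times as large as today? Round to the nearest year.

about 132 years

One doubling takes 70/3 = 23.33 years.
Reaching 50× takes log₂(50) ≈ 5.64 doublings.
5.64 × 23.33 ≈ 132 years.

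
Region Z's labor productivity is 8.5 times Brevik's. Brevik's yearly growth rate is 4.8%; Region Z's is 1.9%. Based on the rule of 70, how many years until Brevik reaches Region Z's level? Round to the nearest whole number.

around 75 years

Brevik gains on Region Z at 4.8% − 1.9% = 2.9 points a year.
At that relative rate the gap halves every 70/2.9 ≈ 24.14 years.
An 8.5 times gap takes log₂(8.5) ≈ 3.09 halvings to close: 3.09 × 24.14 ≈ 75 years.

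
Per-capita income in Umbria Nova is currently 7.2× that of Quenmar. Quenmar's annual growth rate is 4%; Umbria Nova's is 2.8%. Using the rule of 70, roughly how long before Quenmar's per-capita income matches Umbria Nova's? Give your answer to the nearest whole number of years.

about 166 years

The growth-rate gap is 4% − 2.8% = 1.2 percentage points.
So the ratio between them halves every 70/1.2 ≈ 58.33 years.
A 7.2× gap takes log₂(7.2) ≈ 2.85 halvings to close: 2.85 × 58.33 ≈ 166 years.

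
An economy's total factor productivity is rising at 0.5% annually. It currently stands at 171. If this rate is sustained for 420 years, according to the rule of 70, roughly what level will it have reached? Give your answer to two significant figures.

Doubling time ≈ 70/0.5 = 140.00 years.
420 years is 420/140.00 ≈ 3.00 doublings, a factor of 2^3.00 ≈ 8.00.
171 × 8.00 ≈ 1400.

about 1400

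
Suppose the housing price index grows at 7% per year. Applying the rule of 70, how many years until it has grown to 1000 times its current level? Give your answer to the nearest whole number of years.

At 7% it doubles every 70/7 ≈ 10.00 years.
1000× is log₂ 1000 ≈ 9.97 doublings, so ≈ 9.97 × 10.00 = 100 years.

approximately 100 years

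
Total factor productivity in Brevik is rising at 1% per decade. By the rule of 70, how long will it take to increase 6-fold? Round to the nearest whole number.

One doubling takes 70/1 = 70.00 decades.
6× is log₂ 6 ≈ 2.58 doublings, so ≈ 2.58 × 70.00 = 181 decades.

approximately 181 decades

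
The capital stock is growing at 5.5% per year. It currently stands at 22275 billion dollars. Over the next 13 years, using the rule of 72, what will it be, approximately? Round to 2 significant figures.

around 44000 billion dollars

Doubling time ≈ 72/5.5 = 13.09 years.
13 years is 13/13.09 ≈ 0.99 doublings, a factor of 2^0.99 ≈ 1.99.
22275 × 1.99 ≈ 44000 billion dollars.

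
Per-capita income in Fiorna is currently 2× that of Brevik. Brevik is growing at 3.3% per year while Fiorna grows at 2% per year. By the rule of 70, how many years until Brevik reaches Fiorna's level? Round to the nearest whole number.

roughly 54 years

The growth-rate gap is 3.3% − 2% = 1.3 percentage points.
So the ratio between them halves every 70/1.3 ≈ 53.85 years.
A 2× gap closes after 1 halving: 1 × 53.85 ≈ 54 years.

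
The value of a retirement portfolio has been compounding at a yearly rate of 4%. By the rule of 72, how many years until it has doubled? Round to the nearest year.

18 years

At 4%, doubling takes about 72/4 = 18.00 years.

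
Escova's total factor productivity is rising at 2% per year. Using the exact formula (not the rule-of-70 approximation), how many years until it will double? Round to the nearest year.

35 years

t = ln(2) / ln(1 + 0.02) = 0.6931 / 0.019803 ≈ 35.00.
≈ 35 years.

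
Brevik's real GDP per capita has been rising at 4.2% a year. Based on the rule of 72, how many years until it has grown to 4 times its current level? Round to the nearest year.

One doubling takes 72/4.2 = 17.14 years.
4 = 2^2, so 2 doublings → 34 years.

around 34 years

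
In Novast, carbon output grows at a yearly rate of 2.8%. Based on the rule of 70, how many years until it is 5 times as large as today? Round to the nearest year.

58 years

Doubling time ≈ 70/2.8 = 25.00 years.
5× is log₂ 5 ≈ 2.32 doublings, so ≈ 2.32 × 25.00 = 58 years.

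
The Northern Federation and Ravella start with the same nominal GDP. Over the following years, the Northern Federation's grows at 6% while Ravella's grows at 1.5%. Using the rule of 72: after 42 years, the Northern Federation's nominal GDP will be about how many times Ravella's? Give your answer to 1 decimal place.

the Northern Federation pulls ahead at 4.5 pp per year, so the ratio doubles every 72/4.5 ≈ 16.00 years.
In 42 years that's 2.63 doublings: 2^2.63 ≈ 6.2.

about 6.2 times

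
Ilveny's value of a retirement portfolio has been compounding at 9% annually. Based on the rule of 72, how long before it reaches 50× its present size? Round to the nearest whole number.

One doubling takes 72/9 = 8.00 years.
Reaching 50× takes log₂(50) ≈ 5.64 doublings.
5.64 × 8.00 ≈ 45 years.

roughly 45 years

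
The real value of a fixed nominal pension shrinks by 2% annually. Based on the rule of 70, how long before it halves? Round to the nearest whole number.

approximately 35 years

The rule works in reverse for decay: 70/2 ≈ 35.00 years to halve.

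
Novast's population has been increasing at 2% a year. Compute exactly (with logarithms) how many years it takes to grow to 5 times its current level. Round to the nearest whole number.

t = ln(5) / ln(1 + 0.02) = 1.6094 / 0.019803 ≈ 81.27.
≈ 81 years.

81 years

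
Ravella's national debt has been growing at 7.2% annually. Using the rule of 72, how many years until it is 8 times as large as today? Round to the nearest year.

roughly 30 years

At 7.2% it doubles every 72/7.2 ≈ 10.00 years.
Getting to 8× needs 3 doublings: 3 × 10.00 ≈ 30 years.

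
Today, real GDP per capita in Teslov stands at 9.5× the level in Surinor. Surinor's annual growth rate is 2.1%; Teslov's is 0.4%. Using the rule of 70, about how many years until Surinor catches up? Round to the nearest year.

approximately 134 years

What matters is the difference: 1.7 pp.
Rule of 70 on the gap: the ratio halves every 70/1.7 ≈ 41.18 years.
A 9.5× gap takes log₂(9.5) ≈ 3.25 halvings to close: 3.25 × 41.18 ≈ 134 years.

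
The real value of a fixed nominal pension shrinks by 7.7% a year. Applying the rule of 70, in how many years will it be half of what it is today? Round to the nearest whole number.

around 9 years

Halving time ≈ 70 / 7.7 = 9.09 → 9 years.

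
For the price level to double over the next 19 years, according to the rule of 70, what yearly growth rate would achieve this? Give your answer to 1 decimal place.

70 / 19 ≈ 3.68, so about 3.7% per year.

roughly 3.7%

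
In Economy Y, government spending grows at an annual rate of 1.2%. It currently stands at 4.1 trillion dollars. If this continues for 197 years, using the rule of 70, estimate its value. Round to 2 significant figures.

It doubles every 70/1.2 ≈ 58.33 years, so 197 years is 3.38 doublings.
2^3.38 ≈ 10.41; 4.1 × 10.41 ≈ 43 trillion dollars.

about 43 trillion dollars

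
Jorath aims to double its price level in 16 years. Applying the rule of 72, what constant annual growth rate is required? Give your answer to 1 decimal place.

approximately 4.5%

72 / 16 ≈ 4.50, so about 4.5% a year.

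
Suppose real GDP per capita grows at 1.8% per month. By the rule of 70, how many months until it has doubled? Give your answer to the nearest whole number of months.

Doubling time ≈ 70 / 1.8 = 38.89 months.

≈ 39 months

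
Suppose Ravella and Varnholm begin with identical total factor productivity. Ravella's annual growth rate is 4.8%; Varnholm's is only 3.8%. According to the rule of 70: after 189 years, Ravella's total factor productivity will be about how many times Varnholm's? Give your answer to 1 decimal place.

Rate gap = 4.8% − 3.8% = 1 point.
The ratio doubles every 70/1 ≈ 70.00 years.
189/70.00 ≈ 2.70 doublings → ratio ≈ 2^2.70 ≈ 6.5.

around 6.5 times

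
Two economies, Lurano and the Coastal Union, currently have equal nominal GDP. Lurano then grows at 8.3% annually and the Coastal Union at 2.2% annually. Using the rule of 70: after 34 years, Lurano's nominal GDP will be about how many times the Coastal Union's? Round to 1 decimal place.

Rate gap = 8.3% − 2.2% = 6.1 points.
The ratio doubles every 70/6.1 ≈ 11.48 years.
34/11.48 ≈ 2.96 doublings → ratio ≈ 2^2.96 ≈ 7.8.

≈ 7.8 times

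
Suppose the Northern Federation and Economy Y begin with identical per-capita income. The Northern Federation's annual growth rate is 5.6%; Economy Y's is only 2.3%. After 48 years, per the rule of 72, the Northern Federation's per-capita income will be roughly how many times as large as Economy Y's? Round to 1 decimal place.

Only the 3.3-point difference matters.
72/3.3 ≈ 21.82 years per doubling of the ratio; 48 years gives 2.20 doublings, so ≈ 4.6×.

around 4.6 times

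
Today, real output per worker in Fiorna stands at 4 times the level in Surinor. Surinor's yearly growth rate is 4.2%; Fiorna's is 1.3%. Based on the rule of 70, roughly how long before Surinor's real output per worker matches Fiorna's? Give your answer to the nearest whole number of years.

Surinor gains on Fiorna at 4.2% − 1.3% = 2.9 points a year.
At that relative rate the gap halves every 70/2.9 ≈ 24.14 years.
A 4 times gap closes after 2 halvings: 2 × 24.14 ≈ 48 years.

about 48 years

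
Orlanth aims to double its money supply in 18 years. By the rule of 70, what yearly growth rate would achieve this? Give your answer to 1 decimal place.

70 / 18 ≈ 3.89, so about 3.9% per year.

≈ 3.9%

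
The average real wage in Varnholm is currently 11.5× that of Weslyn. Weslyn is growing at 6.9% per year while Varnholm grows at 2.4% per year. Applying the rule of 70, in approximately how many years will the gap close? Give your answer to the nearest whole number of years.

What matters is the difference: 4.5 pp.
Rule of 70 on the gap: the ratio halves every 70/4.5 ≈ 15.56 years.
An 11.5× gap takes log₂(11.5) ≈ 3.52 halvings to close: 3.52 × 15.56 ≈ 55 years.

around 55 years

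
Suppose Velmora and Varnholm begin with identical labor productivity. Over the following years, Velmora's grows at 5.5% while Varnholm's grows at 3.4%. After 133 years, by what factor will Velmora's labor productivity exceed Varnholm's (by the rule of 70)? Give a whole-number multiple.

Only the 2.1-point difference matters.
70/2.1 ≈ 33.33 years per doubling of the ratio; 133 years gives 3.99 doublings, so ≈ 16×.

roughly 16 times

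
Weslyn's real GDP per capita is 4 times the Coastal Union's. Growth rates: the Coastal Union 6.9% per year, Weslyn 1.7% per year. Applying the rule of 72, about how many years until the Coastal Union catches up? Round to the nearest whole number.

The growth-rate gap is 6.9% − 1.7% = 5.2 percentage points.
So the ratio between them halves every 72/5.2 ≈ 13.85 years.
A 4 times gap closes after 2 halvings: 2 × 13.85 ≈ 28 years.

around 28 years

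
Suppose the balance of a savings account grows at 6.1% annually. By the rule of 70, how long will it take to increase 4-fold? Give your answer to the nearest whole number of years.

One doubling takes 70/6.1 = 11.48 years.
Getting to 4× needs 2 doublings: 2 × 11.48 ≈ 23 years.

23 years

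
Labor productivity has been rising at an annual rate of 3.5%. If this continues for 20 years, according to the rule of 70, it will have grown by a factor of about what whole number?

70/3.5 ≈ 20.00 years per doubling.
20 years fits 1 doubling: 2^1 = 2.

≈ 2 times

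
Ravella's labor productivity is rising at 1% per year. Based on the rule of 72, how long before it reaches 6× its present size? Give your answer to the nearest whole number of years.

186 years

Doubling time ≈ 72/1 = 72.00 years.
6× is log₂ 6 ≈ 2.58 doublings, so ≈ 2.58 × 72.00 = 186 years.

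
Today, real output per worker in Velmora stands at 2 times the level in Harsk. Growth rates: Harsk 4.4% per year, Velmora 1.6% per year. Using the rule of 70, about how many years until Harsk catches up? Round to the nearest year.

≈ 25 years

What matters is the difference: 2.8 pp.
Rule of 70 on the gap: the ratio halves every 70/2.8 ≈ 25.00 years.
A 2 times gap closes after 1 halving: 1 × 25.00 ≈ 25 years.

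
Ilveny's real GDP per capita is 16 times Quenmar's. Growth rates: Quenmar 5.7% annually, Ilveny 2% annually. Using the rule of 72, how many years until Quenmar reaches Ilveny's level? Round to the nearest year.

Quenmar gains on Ilveny at 5.7% − 2% = 3.7 points a year.
At that relative rate the gap halves every 72/3.7 ≈ 19.46 years.
A 16 times gap closes after 4 halvings: 4 × 19.46 ≈ 78 years.

≈ 78 years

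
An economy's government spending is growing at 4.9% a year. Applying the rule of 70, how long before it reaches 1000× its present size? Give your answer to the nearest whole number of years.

142 years

Doubling time ≈ 70/4.9 = 14.29 years.
1000× is log₂ 1000 ≈ 9.97 doublings, so ≈ 9.97 × 14.29 = 142 years.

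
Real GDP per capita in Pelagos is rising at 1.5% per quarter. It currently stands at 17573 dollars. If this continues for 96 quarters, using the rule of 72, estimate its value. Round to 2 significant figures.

It doubles every 72/1.5 ≈ 48.00 quarters, so 96 quarters is 2.00 doublings.
2^2.00 ≈ 4.00; 17573 × 4.00 ≈ 70000 dollars.

approximately 70000 dollars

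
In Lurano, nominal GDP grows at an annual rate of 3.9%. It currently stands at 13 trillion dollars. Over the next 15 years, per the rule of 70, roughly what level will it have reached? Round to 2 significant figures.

≈ 23 trillion dollars

Doubling time ≈ 70/3.9 = 17.95 years.
15 years is 15/17.95 ≈ 0.84 doublings, a factor of 2^0.84 ≈ 1.79.
13 × 1.79 ≈ 23 trillion dollars.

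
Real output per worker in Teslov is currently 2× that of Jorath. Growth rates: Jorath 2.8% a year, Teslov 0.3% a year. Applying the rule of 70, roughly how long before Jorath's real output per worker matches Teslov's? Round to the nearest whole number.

What matters is the difference: 2.5 pp.
Rule of 70 on the gap: the ratio halves every 70/2.5 ≈ 28.00 years.
A 2× gap closes after 1 halving: 1 × 28.00 ≈ 28 years.

about 28 years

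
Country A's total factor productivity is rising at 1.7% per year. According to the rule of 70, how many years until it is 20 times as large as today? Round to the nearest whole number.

At 1.7% it doubles every 70/1.7 ≈ 41.18 years.
Reaching 20× takes log₂(20) ≈ 4.32 doublings.
4.32 × 41.18 ≈ 178 years.

about 178 years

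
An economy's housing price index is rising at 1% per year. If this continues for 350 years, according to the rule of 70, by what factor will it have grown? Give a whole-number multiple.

70/1 ≈ 70.00 years per doubling.
350 years fits 5 doublings: 2^5 = 32.

roughly 32 times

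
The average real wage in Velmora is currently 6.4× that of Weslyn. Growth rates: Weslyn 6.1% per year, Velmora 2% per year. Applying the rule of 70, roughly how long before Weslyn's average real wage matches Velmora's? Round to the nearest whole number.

around 46 years

The growth-rate gap is 6.1% − 2% = 4.1 percentage points.
So the ratio between them halves every 70/4.1 ≈ 17.07 years.
A 6.4× gap takes log₂(6.4) ≈ 2.68 halvings to close: 2.68 × 17.07 ≈ 46 years.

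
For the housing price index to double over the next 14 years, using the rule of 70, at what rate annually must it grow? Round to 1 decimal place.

70 / 14 ≈ 5.00, so about 5.0% annually.

around 5.0% annually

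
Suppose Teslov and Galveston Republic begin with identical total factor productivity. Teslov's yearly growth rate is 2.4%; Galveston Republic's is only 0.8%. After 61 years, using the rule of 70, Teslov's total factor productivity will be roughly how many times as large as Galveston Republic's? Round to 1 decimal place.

approximately 2.6 times

Rate gap = 2.4% − 0.8% = 1.6 points.
The ratio doubles every 70/1.6 ≈ 43.75 years.
61/43.75 ≈ 1.39 doublings → ratio ≈ 2^1.39 ≈ 2.6.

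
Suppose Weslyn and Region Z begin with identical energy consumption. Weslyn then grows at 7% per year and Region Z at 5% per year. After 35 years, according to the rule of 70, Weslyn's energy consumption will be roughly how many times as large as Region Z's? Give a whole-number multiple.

Weslyn pulls ahead at 2 pp per year, so the ratio doubles every 70/2 ≈ 35.00 years.
In 35 years that's 1.00 doublings: 2^1.00 ≈ 2.

around 2 times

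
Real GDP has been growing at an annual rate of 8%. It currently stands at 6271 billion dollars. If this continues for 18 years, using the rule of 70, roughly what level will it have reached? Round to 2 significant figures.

Doubling time ≈ 70/8 = 8.75 years.
18 years is 18/8.75 ≈ 2.06 doublings, a factor of 2^2.06 ≈ 4.17.
6271 × 4.17 ≈ 26000 billion dollars.

around 26000 billion dollars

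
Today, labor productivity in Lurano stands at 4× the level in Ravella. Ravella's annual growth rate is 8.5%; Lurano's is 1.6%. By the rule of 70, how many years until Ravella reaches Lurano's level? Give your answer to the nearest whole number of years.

The growth-rate gap is 8.5% − 1.6% = 6.9 percentage points.
So the ratio between them halves every 70/6.9 ≈ 10.14 years.
A 4× gap closes after 2 halvings: 2 × 10.14 ≈ 20 years.

roughly 20 years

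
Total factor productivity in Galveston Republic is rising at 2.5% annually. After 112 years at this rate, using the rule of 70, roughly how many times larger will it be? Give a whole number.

70/2.5 ≈ 28.00 years per doubling.
112 years fits 4 doublings: 2^4 = 16.

approximately 16 times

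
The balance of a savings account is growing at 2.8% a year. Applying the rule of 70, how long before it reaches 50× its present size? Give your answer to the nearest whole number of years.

roughly 141 years

One doubling takes 70/2.8 = 25.00 years.
50× is log₂ 50 ≈ 5.64 doublings, so ≈ 5.64 × 25.00 = 141 years.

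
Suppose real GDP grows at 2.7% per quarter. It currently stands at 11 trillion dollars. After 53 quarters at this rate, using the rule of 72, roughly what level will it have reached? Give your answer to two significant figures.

Doubling time ≈ 72/2.7 = 26.67 quarters.
53 quarters is 53/26.67 ≈ 1.99 doublings, a factor of 2^1.99 ≈ 3.97.
11 × 3.97 ≈ 44 trillion dollars.

about 44 trillion dollars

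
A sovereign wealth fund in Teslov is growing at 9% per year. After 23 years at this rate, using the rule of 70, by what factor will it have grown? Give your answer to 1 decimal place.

7.8 times

Doubling time ≈ 70/9 = 7.78 years.
23 years / 7.78 ≈ 2.96 doublings → factor 2^2.96 ≈ 7.8.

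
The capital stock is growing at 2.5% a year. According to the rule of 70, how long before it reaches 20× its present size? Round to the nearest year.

At 2.5% it doubles every 70/2.5 ≈ 28.00 years.
20× is log₂ 20 ≈ 4.32 doublings, so ≈ 4.32 × 28.00 = 121 years.

about 121 years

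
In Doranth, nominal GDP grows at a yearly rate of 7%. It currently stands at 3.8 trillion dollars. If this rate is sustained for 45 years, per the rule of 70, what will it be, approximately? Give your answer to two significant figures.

It doubles every 70/7 ≈ 10.00 years, so 45 years is 4.50 doublings.
2^4.50 ≈ 22.63; 3.8 × 22.63 ≈ 86 trillion dollars.

86 trillion dollars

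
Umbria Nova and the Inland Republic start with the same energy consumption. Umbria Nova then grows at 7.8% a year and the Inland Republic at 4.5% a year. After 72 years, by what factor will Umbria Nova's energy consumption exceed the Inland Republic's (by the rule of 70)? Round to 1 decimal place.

approximately 10.5 times

Umbria Nova pulls ahead at 3.3 pp per year, so the ratio doubles every 70/3.3 ≈ 21.21 years.
In 72 years that's 3.39 doublings: 2^3.39 ≈ 10.5.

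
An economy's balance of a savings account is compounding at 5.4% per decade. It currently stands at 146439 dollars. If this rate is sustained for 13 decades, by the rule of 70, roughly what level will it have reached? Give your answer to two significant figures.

around 290000 dollars

It doubles every 70/5.4 ≈ 12.96 decades, so 13 decades is 1.00 doublings.
2^1.00 ≈ 2.00; 146439 × 2.00 ≈ 290000 dollars.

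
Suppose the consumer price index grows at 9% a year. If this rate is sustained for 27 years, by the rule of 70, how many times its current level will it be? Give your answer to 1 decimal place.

around 11.1 times

Doubles every ≈ 7.78 years (70/9).
27 years is 3.47 doublings; 2^3.47 ≈ 11.1×.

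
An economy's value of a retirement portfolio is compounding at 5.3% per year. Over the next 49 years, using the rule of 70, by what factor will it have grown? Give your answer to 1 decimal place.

approximately 13.1 times

Doubling time ≈ 70/5.3 = 13.21 years.
49 years / 13.21 ≈ 3.71 doublings → factor 2^3.71 ≈ 13.1.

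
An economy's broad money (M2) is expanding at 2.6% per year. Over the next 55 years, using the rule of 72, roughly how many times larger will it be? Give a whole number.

approximately 4 times

Doubling time ≈ 72/2.6 = 27.69 years.
55/27.69 ≈ 2 doublings, so about 2^2 = 4×.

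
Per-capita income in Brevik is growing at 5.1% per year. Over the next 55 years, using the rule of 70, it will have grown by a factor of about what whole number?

16 times

Doubling time ≈ 70/5.1 = 13.73 years.
55/13.73 ≈ 4 doublings, so about 2^4 = 16×.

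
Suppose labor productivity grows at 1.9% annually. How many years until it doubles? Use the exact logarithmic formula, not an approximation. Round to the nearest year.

t = ln(2) / ln(1 + 0.019) = 0.6931 / 0.018822 ≈ 36.82.
≈ 37 years.

37 years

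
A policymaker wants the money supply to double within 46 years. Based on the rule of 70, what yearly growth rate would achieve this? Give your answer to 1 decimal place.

about 1.5% per year

70 / 46 ≈ 1.52, so about 1.5% per year.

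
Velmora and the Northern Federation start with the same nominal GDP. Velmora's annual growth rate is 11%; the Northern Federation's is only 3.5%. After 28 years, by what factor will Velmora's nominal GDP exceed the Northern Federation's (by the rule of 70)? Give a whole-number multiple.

Rate gap = 11% − 3.5% = 7.5 points.
The ratio doubles every 70/7.5 ≈ 9.33 years.
28/9.33 ≈ 3.00 doublings → ratio ≈ 2^3.00 ≈ 8.

roughly 8 times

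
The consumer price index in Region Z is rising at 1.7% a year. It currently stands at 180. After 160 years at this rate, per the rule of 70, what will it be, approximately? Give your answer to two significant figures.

approximately 2700

Doubling time ≈ 70/1.7 = 41.18 years.
160 years is 160/41.18 ≈ 3.89 doublings, a factor of 2^3.89 ≈ 14.83.
180 × 14.83 ≈ 2700.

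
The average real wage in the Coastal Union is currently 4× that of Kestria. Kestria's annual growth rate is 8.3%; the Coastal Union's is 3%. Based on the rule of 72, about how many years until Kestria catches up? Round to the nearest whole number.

The growth-rate gap is 8.3% − 3% = 5.3 percentage points.
So the ratio between them halves every 72/5.3 ≈ 13.58 years.
A 4× gap closes after 2 halvings: 2 × 13.58 ≈ 27 years.

≈ 27 years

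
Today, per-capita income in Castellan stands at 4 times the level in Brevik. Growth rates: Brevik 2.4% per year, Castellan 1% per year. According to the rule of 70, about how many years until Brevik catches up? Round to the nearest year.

The growth-rate gap is 2.4% − 1% = 1.4 percentage points.
So the ratio between them halves every 70/1.4 ≈ 50.00 years.
A 4 times gap closes after 2 halvings: 2 × 50.00 ≈ 100 years.

≈ 100 years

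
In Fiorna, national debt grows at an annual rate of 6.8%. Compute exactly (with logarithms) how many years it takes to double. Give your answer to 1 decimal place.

10.5 years

t = ln(2) / ln(1 + 0.068) = 0.6931 / 0.065788 ≈ 10.54.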